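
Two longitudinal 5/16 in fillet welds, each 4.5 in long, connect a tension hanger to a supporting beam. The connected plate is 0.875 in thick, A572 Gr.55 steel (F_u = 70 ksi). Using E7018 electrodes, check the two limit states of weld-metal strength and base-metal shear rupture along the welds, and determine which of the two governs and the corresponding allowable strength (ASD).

E70XX → F_EXX = 70 ksi.
t_e = 0.707 × 0.3125 = 0.2209 in; L = 9 in.
Weld metal: R_n/Ω = (1/2.0) × 0.6 × 70 × 0.2209 × 9 = 41.76 kips.
Base metal (shear rupture): R_n/Ω = (1/2.0) × 0.6 × 70 × 0.875 × 9 = 165.4 kips.
Governing: weld metal.

R_n/Ω ≈ 41.8 kips (weld metal governs)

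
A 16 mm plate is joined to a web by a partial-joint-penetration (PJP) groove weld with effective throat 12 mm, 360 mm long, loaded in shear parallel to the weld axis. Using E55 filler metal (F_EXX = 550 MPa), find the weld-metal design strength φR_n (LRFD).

φR_n ≈ 1070 kN

Effective throat (given) t_e = 12 mm.
A_we = 12 × 360 = 4320 mm².
F_nw = 0.6 F_EXX = 330 MPa.
φR_n = 0.75 × 330 × 4320 × 10⁻³ = 1069 kN.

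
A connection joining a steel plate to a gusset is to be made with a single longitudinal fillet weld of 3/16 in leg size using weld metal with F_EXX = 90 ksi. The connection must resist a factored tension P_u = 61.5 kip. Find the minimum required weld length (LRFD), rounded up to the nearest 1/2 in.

L = 11.5 in

Throat t_e = 0.707 × 0.1875 = 0.1326 in.
φr_n = 0.75 × 0.6 × 90 × 0.1326 = 5.369 kip/in.
L_req = P_u / φr_n = 61.5 / 5.369 = 11.46 in total.
Round up → use L = 11.5 in.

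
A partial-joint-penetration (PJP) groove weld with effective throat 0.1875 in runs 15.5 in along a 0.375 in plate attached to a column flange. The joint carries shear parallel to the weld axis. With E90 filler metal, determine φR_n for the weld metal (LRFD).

E90XX → F_EXX = 90 ksi.
Effective throat (given) t_e = 0.1875 in.
A_we = 0.1875 × 15.5 = 2.906 in².
F_nw = 0.6 F_EXX = 54 ksi.
φR_n = 0.75 × 54 × 2.906 = 117.7 kips.

φR_n ≈ 118 kips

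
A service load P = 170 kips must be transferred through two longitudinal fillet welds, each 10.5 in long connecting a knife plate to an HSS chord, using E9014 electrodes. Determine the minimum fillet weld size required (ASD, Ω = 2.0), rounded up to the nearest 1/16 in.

E90XX → F_EXX = 90 ksi.
Total weld length L = 21 in.
Required throat t_e = P × Ω / (0.6 F_EXX × L) = 170 × 2.0 / (0.6 × 90 × 21) = 0.2998 in.
Required leg w = t_e / 0.707 = 0.4241 in → use 7/16 in.

w = 7/16 in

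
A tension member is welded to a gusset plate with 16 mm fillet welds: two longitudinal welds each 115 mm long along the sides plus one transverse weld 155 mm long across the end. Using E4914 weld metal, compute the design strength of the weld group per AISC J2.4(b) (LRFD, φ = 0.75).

E49XX → F_EXX = 490 MPa.
t_e = 0.707 × 16 = 11.31 mm.
R_nwl = 0.6 × 490 × 11.31 × 230 × 10⁻³ = 764.9 kN (longitudinal, 2 welds).
R_nwt = 0.6 × 490 × 11.31 × 155 × 10⁻³ = 515.5 kN (transverse, base value).
(i) R_nwl + R_nwt = 1280 kN; (ii) 0.85 R_nwl + 1.5 R_nwt = 1423 kN.
R_n = max = 1423 kN [governs: (ii)]; φR_n = 1068 kN.

φR_n ≈ 1070 kN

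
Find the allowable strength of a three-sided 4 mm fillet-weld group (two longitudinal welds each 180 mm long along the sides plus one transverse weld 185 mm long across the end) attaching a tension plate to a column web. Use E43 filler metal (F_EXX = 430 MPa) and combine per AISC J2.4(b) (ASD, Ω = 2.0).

R_n/Ω ≈ 213 kN

t_e = 0.707 × 4 = 2.828 mm.
R_nwl = 0.6 × 430 × 2.828 × 360 × 10⁻³ = 262.7 kN (longitudinal, 2 welds).
R_nwt = 0.6 × 430 × 2.828 × 185 × 10⁻³ = 135 kN (transverse, base value).
(i) R_nwl + R_nwt = 397.6 kN; (ii) 0.85 R_nwl + 1.5 R_nwt = 425.7 kN.
R_n = max = 425.7 kN [governs: (ii)]; R_n/Ω = 212.9 kN.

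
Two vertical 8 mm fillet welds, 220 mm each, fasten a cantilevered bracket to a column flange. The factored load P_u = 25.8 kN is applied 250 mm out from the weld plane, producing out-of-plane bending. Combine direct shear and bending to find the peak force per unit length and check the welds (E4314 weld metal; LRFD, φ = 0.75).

f_max ≈ 404 N/mm; adequate

E43XX → F_EXX = 430 MPa.
L_w = 2 × 220 = 440 mm; section modulus (unit throat) S = 2 × L²/6 = 16130 mm².
Direct shear f_v = P/L_w = 25.8×10³/440 = 58.64 N/mm.
Moment M = P × e = 25.8×10³ × 250 = 6450000 N·mm; bending f_b = M/S = 399.8 N/mm.
f_max = √(f_v² + f_b²) = √(58.64² + 399.8²) = 404.1 N/mm.
φr_n = 0.75 × 0.6 × 430 × (0.707 × 8) = 1094 N/mm → adequate.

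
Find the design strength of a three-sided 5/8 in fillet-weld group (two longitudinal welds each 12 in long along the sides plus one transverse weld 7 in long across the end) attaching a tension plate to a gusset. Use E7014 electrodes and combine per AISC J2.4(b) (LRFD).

φR_n ≈ 431 kips

E70XX → F_EXX = 70 ksi.
t_e = 0.707 × 0.625 = 0.4419 in.
R_nwl = 0.6 × 70 × 0.4419 × 24 = 445.4 kips (longitudinal, 2 welds).
R_nwt = 0.6 × 70 × 0.4419 × 7 = 129.9 kips (transverse, base value).
(i) R_nwl + R_nwt = 575.3 kips; (ii) 0.85 R_nwl + 1.5 R_nwt = 573.5 kips.
R_n = max = 575.3 kips [governs: (i)]; φR_n = 431.5 kips.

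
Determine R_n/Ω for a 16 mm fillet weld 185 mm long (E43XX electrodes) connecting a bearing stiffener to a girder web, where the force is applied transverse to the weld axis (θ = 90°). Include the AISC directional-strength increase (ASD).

R_n/Ω ≈ 405 kN

E43XX → F_EXX = 430 MPa.
t_e = 0.707 × 16 = 11.31 mm; A_we = 11.31 × 185 = 2093 mm².
Directional factor: 1.0 + 0.5 sin^1.5(90°) = 1.5.
F_nw = 0.6 × 430 × 1.5 = 387 MPa.
R_n/Ω = (387 × 2093) / 2.0 × 10⁻³ = 404.9 kN.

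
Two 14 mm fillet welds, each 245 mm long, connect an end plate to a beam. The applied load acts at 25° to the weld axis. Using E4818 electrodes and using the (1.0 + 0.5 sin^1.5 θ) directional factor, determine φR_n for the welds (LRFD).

E48XX → F_EXX = 480 MPa.
t_e = 0.707 × 14 = 9.898 mm; A_we = 9.898 × 490 = 4850 mm².
Directional factor: 1.0 + 0.5 sin^1.5(25°) = 1.137.
F_nw = 0.6 × 480 × 1.137 = 327.6 MPa.
φR_n = 0.75 × 327.6 × 4850 × 10⁻³ = 1192 kN.

φR_n ≈ 1190 kN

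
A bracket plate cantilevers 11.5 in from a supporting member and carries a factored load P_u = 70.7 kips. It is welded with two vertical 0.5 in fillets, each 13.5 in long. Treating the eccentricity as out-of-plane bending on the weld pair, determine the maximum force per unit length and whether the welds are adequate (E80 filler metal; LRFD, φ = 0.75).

E80XX → F_EXX = 80 ksi.
L_w = 2 × 13.5 = 27 in; section modulus (unit throat) S = 2 × L²/6 = 60.75 in².
Direct shear f_v = P/L_w = 70.7/27 = 2.619 kip/in.
Moment M = P × e = 70.7 × 11.5 = 813.05 kip·in; bending f_b = M/S = 13.38 kip/in.
f_max = √(f_v² + f_b²) = √(2.619² + 13.38²) = 13.64 kip/in.
φr_n = 0.75 × 0.6 × 80 × (0.707 × 0.5) = 12.73 kip/in → NOT adequate.

f_max ≈ 13.6 kip/in; NOT adequate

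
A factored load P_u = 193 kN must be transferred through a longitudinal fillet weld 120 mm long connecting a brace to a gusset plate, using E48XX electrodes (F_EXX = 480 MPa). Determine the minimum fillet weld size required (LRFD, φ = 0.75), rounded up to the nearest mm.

w = 11 mm

Total weld length L = 120 mm.
Required throat t_e = P_u / (φ × 0.6 F_EXX × L) = 193 / (0.75 × 0.6 × 480 × 120 × 10⁻³) = 7.446 mm.
Required leg w = t_e / 0.707 = 10.53 mm → use 11 mm.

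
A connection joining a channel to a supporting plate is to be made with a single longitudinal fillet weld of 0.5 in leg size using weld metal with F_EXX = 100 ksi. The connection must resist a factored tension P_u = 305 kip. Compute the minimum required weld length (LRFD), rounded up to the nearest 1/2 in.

L = 19.5 in

Throat t_e = 0.707 × 0.5 = 0.3535 in.
φr_n = 0.75 × 0.6 × 100 × 0.3535 = 15.91 kip/in.
L_req = P_u / φr_n = 305 / 15.91 = 19.17 in total.
Round up → use L = 19.5 in.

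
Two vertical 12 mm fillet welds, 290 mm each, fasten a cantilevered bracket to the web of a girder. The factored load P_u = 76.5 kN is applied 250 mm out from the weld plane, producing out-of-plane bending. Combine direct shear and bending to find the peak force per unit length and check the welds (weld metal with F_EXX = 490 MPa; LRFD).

L_w = 2 × 290 = 580 mm; section modulus (unit throat) S = 2 × L²/6 = 28030 mm².
Direct shear f_v = P/L_w = 76.5×10³/580 = 131.9 N/mm.
Moment M = P × e = 76.5×10³ × 250 = 19125000 N·mm; bending f_b = M/S = 682.2 N/mm.
f_max = √(f_v² + f_b²) = √(131.9² + 682.2²) = 694.9 N/mm.
φr_n = 0.75 × 0.6 × 490 × (0.707 × 12) = 1871 N/mm → adequate.

f_max ≈ 695 N/mm; adequate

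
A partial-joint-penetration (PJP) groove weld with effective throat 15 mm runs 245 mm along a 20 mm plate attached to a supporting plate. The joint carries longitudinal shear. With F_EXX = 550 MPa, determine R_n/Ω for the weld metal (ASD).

R_n/Ω ≈ 606 kN

Effective throat (given) t_e = 15 mm.
A_we = 15 × 245 = 3675 mm².
F_nw = 0.6 F_EXX = 330 MPa.
R_n/Ω = (330 × 3675) / 2.0 × 10⁻³ = 606.4 kN.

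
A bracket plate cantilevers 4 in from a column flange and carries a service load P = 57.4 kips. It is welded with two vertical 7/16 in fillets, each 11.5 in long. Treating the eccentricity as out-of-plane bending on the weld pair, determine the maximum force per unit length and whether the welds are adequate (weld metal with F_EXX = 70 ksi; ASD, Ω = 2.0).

L_w = 2 × 11.5 = 23 in; section modulus (unit throat) S = 2 × L²/6 = 44.08 in².
Direct shear f_v = P/L_w = 57.4/23 = 2.496 kip/in.
Moment M = P × e = 57.4 × 4 = 229.6 kip·in; bending f_b = M/S = 5.208 kip/in.
f_max = √(f_v² + f_b²) = √(2.496² + 5.208²) = 5.775 kip/in.
r_n/Ω = (1/2.0) × 0.6 × 70 × (0.707 × 0.4375) = 6.496 kip/in → adequate.

f_max ≈ 5.78 kip/in; adequate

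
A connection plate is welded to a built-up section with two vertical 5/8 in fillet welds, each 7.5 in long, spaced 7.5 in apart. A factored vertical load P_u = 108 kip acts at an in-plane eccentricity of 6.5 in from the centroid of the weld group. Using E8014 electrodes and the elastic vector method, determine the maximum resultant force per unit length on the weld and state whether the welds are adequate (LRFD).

E80XX → F_EXX = 80 ksi.
Total weld length L_w = 15 in. Treat welds as unit-width lines.
Polar moment about centroid: J = 2[d³/12 + d(b/2)²] = 2[7.5³/12 + 7.5×3.75²] = 281.2 in³.
Direct shear f_v = P/L_w = 108 / 15 = 7.2 kip/in (vertical).
Torsion M = P·e = 108 × 6.5 = 702 kip·in.
Critical point at (x, y) = (3.75, 3.75) from centroid. f_tx = M·y/J = 9.36 kip/in; f_ty = M·x/J = 9.36 kip/in.
Resultant f_max = √[f_tx² + (f_v + f_ty)²] = √[9.36² + (7.2 + 9.36)²] = 19.02 kip/in.
Capacity per unit length: φr_n = 0.75 × 0.6 × 80 × (0.707 × 0.625) = 15.91 kip/in.
19.02 > 15.91 → NOT adequate.

f_max ≈ 19 kip/in; NOT adequate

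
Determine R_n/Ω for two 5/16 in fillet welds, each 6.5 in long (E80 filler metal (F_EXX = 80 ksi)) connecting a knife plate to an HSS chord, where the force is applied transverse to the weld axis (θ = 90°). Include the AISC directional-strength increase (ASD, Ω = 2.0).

R_n/Ω ≈ 103 kip

t_e = 0.707 × 0.3125 = 0.2209 in; A_we = 0.2209 × 13 = 2.872 in².
Directional factor: 1.0 + 0.5 sin^1.5(90°) = 1.5.
F_nw = 0.6 × 80 × 1.5 = 72 ksi.
R_n/Ω = (72 × 2.872) / 2.0 = 103.4 kip.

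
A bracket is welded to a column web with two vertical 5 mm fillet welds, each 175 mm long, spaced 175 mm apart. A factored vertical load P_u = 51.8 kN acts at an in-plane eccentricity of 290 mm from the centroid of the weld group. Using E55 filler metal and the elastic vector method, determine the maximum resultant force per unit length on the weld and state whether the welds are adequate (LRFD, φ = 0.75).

E55XX → F_EXX = 550 MPa.
Total weld length L_w = 350 mm. Treat welds as unit-width lines.
Polar moment about centroid: J = 2[d³/12 + d(b/2)²] = 2[175³/12 + 175×87.5²] = 3573000 mm³.
Direct shear f_v = P/L_w = 51.8×10³ / 350 = 148 N/mm (vertical).
Torsion M = P·e = 51.8×10³ × 290 = 15022000 N·mm.
Critical point at (x, y) = (87.5, 87.5) from centroid. f_tx = M·y/J = 367.9 N/mm; f_ty = M·x/J = 367.9 N/mm.
Resultant f_max = √[f_tx² + (f_v + f_ty)²] = √[367.9² + (148 + 367.9)²] = 633.6 N/mm.
Capacity per unit length: φr_n = 0.75 × 0.6 × 550 × (0.707 × 5) = 874.9 N/mm.
633.6 ≤ 874.9 → adequate.

f_max ≈ 634 N/mm; adequate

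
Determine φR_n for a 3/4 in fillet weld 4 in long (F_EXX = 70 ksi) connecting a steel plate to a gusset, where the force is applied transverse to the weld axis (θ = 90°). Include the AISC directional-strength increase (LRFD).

φR_n ≈ 100 kip

t_e = 0.707 × 0.75 = 0.5302 in; A_we = 0.5302 × 4 = 2.121 in².
Directional factor: 1.0 + 0.5 sin^1.5(90°) = 1.5.
F_nw = 0.6 × 70 × 1.5 = 63 ksi.
φR_n = 0.75 × 63 × 2.121 = 100.2 kip.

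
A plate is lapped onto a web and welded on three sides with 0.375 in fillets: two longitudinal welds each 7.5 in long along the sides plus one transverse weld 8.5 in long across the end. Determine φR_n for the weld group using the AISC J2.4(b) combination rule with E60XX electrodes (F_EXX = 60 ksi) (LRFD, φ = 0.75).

t_e = 0.707 × 0.375 = 0.2651 in.
R_nwl = 0.6 × 60 × 0.2651 × 15 = 143.2 kip (longitudinal, 2 welds).
R_nwt = 0.6 × 60 × 0.2651 × 8.5 = 81.13 kip (transverse, base value).
(i) R_nwl + R_nwt = 224.3 kip; (ii) 0.85 R_nwl + 1.5 R_nwt = 243.4 kip.
R_n = max = 243.4 kip [governs: (ii)]; φR_n = 182.5 kip.

φR_n ≈ 183 kip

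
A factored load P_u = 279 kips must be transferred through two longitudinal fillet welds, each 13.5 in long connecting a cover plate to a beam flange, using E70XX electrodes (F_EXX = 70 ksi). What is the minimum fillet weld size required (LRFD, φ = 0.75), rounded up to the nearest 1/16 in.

w = 1/2 in

Total weld length L = 27 in.
Required throat t_e = P_u / (φ × 0.6 F_EXX × L) = 279 / (0.75 × 0.6 × 70 × 27) = 0.328 in.
Required leg w = t_e / 0.707 = 0.464 in → use 1/2 in.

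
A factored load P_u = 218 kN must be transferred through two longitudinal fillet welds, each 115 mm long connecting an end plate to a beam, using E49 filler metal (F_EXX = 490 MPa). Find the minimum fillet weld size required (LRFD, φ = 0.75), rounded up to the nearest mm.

Total weld length L = 230 mm.
Required throat t_e = P_u / (φ × 0.6 F_EXX × L) = 218 / (0.75 × 0.6 × 490 × 230 × 10⁻³) = 4.299 mm.
Required leg w = t_e / 0.707 = 6.08 mm → use 7 mm.

w = 7 mm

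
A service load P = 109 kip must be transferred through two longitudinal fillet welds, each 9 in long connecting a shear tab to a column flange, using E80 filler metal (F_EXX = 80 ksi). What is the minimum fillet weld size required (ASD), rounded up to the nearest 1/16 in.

Total weld length L = 18 in.
Required throat t_e = P × Ω / (0.6 F_EXX × L) = 109 × 2.0 / (0.6 × 80 × 18) = 0.2523 in.
Required leg w = t_e / 0.707 = 0.3569 in → use 3/8 in.

w = 3/8 in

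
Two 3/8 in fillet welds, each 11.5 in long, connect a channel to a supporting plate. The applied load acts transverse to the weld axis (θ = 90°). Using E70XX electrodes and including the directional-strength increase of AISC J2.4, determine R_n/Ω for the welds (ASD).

R_n/Ω ≈ 192 kips

E70XX → F_EXX = 70 ksi.
t_e = 0.707 × 0.375 = 0.2651 in; A_we = 0.2651 × 23 = 6.098 in².
Directional factor: 1.0 + 0.5 sin^1.5(90°) = 1.5.
F_nw = 0.6 × 70 × 1.5 = 63 ksi.
R_n/Ω = (63 × 6.098) / 2.0 = 192.1 kips.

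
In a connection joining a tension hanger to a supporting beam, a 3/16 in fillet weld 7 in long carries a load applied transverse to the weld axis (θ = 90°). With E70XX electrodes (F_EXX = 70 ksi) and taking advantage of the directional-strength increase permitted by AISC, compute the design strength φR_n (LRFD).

φR_n ≈ 43.8 kip

t_e = 0.707 × 0.1875 = 0.1326 in; A_we = 0.1326 × 7 = 0.9279 in².
Directional factor: 1.0 + 0.5 sin^1.5(90°) = 1.5.
F_nw = 0.6 × 70 × 1.5 = 63 ksi.
φR_n = 0.75 × 63 × 0.9279 = 43.85 kip.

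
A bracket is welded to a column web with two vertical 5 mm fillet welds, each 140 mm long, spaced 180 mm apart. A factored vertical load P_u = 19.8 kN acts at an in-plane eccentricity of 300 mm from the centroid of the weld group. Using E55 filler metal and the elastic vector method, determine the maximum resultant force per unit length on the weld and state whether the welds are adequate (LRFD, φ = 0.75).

f_max ≈ 307 N/mm; adequate

E55XX → F_EXX = 550 MPa.
Total weld length L_w = 280 mm. Treat welds as unit-width lines.
Polar moment about centroid: J = 2[d³/12 + d(b/2)²] = 2[140³/12 + 140×90²] = 2725000 mm³.
Direct shear f_v = P/L_w = 19.8×10³ / 280 = 70.71 N/mm (vertical).
Torsion M = P·e = 19.8×10³ × 300 = 5940000 N·mm.
Critical point at (x, y) = (90, 70) from centroid. f_tx = M·y/J = 152.6 N/mm; f_ty = M·x/J = 196.2 N/mm.
Resultant f_max = √[f_tx² + (f_v + f_ty)²] = √[152.6² + (70.71 + 196.2)²] = 307.4 N/mm.
Capacity per unit length: φr_n = 0.75 × 0.6 × 550 × (0.707 × 5) = 874.9 N/mm.
307.4 ≤ 874.9 → adequate.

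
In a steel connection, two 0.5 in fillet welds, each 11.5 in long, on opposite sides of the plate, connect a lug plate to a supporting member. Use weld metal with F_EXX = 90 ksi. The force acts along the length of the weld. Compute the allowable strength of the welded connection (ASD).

R_n/Ω ≈ 220 kip

Effective throat t_e = 0.707 × 0.5 = 0.3535 in.
Total length L = 23 in; A_we = 0.3535 × 23 = 8.13 in².
F_nw = 0.6 F_EXX = 0.6 × 90 = 54 ksi.
R_n = 54 × 8.13 = 439 kip; R_n/Ω = 439/2.0 = 219.5 kip.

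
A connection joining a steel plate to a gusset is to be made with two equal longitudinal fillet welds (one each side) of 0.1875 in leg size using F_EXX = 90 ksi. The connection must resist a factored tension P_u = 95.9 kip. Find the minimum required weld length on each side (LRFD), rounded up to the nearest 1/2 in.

Throat t_e = 0.707 × 0.1875 = 0.1326 in.
φr_n = 0.75 × 0.6 × 90 × 0.1326 = 5.369 kip/in.
L_req = P_u / φr_n = 95.9 / 5.369 = 17.86 in total.
Per side: 17.86 / 2 = 8.931 in.
Round up → use L = 9 in on each side.

L = 9 in on each side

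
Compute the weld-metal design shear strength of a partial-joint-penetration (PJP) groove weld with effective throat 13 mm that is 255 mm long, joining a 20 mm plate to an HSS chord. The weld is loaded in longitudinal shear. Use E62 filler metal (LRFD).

φR_n ≈ 925 kN

E62XX → F_EXX = 620 MPa.
Effective throat (given) t_e = 13 mm.
A_we = 13 × 255 = 3315 mm².
F_nw = 0.6 F_EXX = 372 MPa.
φR_n = 0.75 × 372 × 3315 × 10⁻³ = 924.9 kN.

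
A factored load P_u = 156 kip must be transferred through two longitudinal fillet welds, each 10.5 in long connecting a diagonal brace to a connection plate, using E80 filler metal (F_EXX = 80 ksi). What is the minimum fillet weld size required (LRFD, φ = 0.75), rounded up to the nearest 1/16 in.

w = 5/16 in

Total weld length L = 21 in.
Required throat t_e = P_u / (φ × 0.6 F_EXX × L) = 156 / (0.75 × 0.6 × 80 × 21) = 0.2063 in.
Required leg w = t_e / 0.707 = 0.2919 in → use 5/16 in.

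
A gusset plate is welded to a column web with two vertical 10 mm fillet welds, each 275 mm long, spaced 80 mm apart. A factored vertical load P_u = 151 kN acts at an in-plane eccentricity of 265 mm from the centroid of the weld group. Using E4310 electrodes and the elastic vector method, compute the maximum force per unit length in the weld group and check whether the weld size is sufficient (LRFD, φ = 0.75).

E43XX → F_EXX = 430 MPa.
Total weld length L_w = 550 mm. Treat welds as unit-width lines.
Polar moment about centroid: J = 2[d³/12 + d(b/2)²] = 2[275³/12 + 275×40²] = 4346000 mm³.
Direct shear f_v = P/L_w = 151×10³ / 550 = 274.5 N/mm (vertical).
Torsion M = P·e = 151×10³ × 265 = 40015000 N·mm.
Critical point at (x, y) = (40, 137.5) from centroid. f_tx = M·y/J = 1266 N/mm; f_ty = M·x/J = 368.3 N/mm.
Resultant f_max = √[f_tx² + (f_v + f_ty)²] = √[1266² + (274.5 + 368.3)²] = 1420 N/mm.
Capacity per unit length: φr_n = 0.75 × 0.6 × 430 × (0.707 × 10) = 1368 N/mm.
1420 > 1368 → NOT adequate.

f_max ≈ 1420 N/mm; NOT adequate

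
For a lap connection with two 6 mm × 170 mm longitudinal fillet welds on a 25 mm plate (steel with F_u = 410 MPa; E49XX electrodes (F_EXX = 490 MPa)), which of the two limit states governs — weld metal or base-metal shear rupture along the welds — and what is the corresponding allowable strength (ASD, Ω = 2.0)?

R_n/Ω ≈ 212 kN (weld metal governs)

t_e = 0.707 × 6 = 4.242 mm; L = 340 mm.
Weld metal: R_n/Ω = (1/2.0) × 0.6 × 490 × 4.242 × 340 × 10⁻³ = 212 kN.
Base metal (shear rupture): R_n/Ω = (1/2.0) × 0.6 × 410 × 25 × 340 × 10⁻³ = 1046 kN.
Governing: weld metal.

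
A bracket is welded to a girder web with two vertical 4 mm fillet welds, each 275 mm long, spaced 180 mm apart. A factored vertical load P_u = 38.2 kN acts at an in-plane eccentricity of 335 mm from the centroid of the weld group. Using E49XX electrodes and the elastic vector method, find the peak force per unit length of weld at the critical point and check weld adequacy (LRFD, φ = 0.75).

f_max ≈ 309 N/mm; adequate

E49XX → F_EXX = 490 MPa.
Total weld length L_w = 550 mm. Treat welds as unit-width lines.
Polar moment about centroid: J = 2[d³/12 + d(b/2)²] = 2[275³/12 + 275×90²] = 7921000 mm³.
Direct shear f_v = P/L_w = 38.2×10³ / 550 = 69.45 N/mm (vertical).
Torsion M = P·e = 38.2×10³ × 335 = 12797000 N·mm.
Critical point at (x, y) = (90, 137.5) from centroid. f_tx = M·y/J = 222.1 N/mm; f_ty = M·x/J = 145.4 N/mm.
Resultant f_max = √[f_tx² + (f_v + f_ty)²] = √[222.1² + (69.45 + 145.4)²] = 309 N/mm.
Capacity per unit length: φr_n = 0.75 × 0.6 × 490 × (0.707 × 4) = 623.6 N/mm.
309 ≤ 623.6 → adequate.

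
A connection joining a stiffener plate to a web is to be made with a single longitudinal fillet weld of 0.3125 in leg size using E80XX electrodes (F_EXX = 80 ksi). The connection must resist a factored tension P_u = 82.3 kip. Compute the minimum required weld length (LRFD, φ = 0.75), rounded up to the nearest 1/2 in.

L = 10.5 in

Throat t_e = 0.707 × 0.3125 = 0.2209 in.
φr_n = 0.75 × 0.6 × 80 × 0.2209 = 7.954 kip/in.
L_req = P_u / φr_n = 82.3 / 7.954 = 10.35 in total.
Round up → use L = 10.5 in.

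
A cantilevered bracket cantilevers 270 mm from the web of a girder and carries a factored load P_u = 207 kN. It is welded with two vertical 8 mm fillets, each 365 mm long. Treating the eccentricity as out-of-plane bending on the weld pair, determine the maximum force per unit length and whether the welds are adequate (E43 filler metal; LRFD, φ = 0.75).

f_max ≈ 1290 N/mm; NOT adequate

E43XX → F_EXX = 430 MPa.
L_w = 2 × 365 = 730 mm; section modulus (unit throat) S = 2 × L²/6 = 44410 mm².
Direct shear f_v = P/L_w = 207×10³/730 = 283.6 N/mm.
Moment M = P × e = 207×10³ × 270 = 55890000 N·mm; bending f_b = M/S = 1259 N/mm.
f_max = √(f_v² + f_b²) = √(283.6² + 1259²) = 1290 N/mm.
φr_n = 0.75 × 0.6 × 430 × (0.707 × 8) = 1094 N/mm → NOT adequate.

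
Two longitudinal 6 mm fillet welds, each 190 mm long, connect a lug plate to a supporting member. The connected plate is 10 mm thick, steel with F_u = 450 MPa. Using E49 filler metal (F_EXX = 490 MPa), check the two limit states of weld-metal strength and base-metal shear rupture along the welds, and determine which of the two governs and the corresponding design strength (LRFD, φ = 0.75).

φR_n ≈ 355 kN (weld metal governs)

t_e = 0.707 × 6 = 4.242 mm; L = 380 mm.
Weld metal: φR_n = 0.75 × 0.6 × 490 × 4.242 × 380 × 10⁻³ = 355.4 kN.
Base metal (shear rupture): φR_n = 0.75 × 0.6 × 450 × 10 × 380 × 10⁻³ = 769.5 kN.
Governing: weld metal.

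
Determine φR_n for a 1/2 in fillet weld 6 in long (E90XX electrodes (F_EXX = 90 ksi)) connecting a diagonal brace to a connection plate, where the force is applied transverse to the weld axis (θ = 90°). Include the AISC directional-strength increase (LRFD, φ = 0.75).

φR_n ≈ 129 kips

t_e = 0.707 × 0.5 = 0.3535 in; A_we = 0.3535 × 6 = 2.121 in².
Directional factor: 1.0 + 0.5 sin^1.5(90°) = 1.5.
F_nw = 0.6 × 90 × 1.5 = 81 ksi.
φR_n = 0.75 × 81 × 2.121 = 128.9 kips.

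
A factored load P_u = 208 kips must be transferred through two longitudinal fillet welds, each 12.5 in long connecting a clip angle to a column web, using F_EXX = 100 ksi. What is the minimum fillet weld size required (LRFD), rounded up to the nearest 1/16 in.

Total weld length L = 25 in.
Required throat t_e = P_u / (φ × 0.6 F_EXX × L) = 208 / (0.75 × 0.6 × 100 × 25) = 0.1849 in.
Required leg w = t_e / 0.707 = 0.2615 in → use 5/16 in.

w = 5/16 in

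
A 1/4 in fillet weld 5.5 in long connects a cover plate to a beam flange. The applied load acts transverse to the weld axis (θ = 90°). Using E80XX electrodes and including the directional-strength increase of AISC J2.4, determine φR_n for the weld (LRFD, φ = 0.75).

E80XX → F_EXX = 80 ksi.
t_e = 0.707 × 0.25 = 0.1767 in; A_we = 0.1767 × 5.5 = 0.9721 in².
Directional factor: 1.0 + 0.5 sin^1.5(90°) = 1.5.
F_nw = 0.6 × 80 × 1.5 = 72 ksi.
φR_n = 0.75 × 72 × 0.9721 = 52.49 kip.

φR_n ≈ 52.5 kip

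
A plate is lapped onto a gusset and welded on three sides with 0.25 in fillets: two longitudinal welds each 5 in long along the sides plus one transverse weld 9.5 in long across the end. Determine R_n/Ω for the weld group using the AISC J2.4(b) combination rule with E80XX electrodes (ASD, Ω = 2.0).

E80XX → F_EXX = 80 ksi.
t_e = 0.707 × 0.25 = 0.1767 in.
R_nwl = 0.6 × 80 × 0.1767 × 10 = 84.84 kip (longitudinal, 2 welds).
R_nwt = 0.6 × 80 × 0.1767 × 9.5 = 80.6 kip (transverse, base value).
(i) R_nwl + R_nwt = 165.4 kip; (ii) 0.85 R_nwl + 1.5 R_nwt = 193 kip.
R_n = max = 193 kip [governs: (ii)]; R_n/Ω = 96.51 kip.

R_n/Ω ≈ 96.5 kip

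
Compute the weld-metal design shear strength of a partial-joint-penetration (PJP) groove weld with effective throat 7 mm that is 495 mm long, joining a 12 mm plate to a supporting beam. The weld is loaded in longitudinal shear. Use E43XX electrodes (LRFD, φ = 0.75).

E43XX → F_EXX = 430 MPa.
Effective throat (given) t_e = 7 mm.
A_we = 7 × 495 = 3465 mm².
F_nw = 0.6 F_EXX = 258 MPa.
φR_n = 0.75 × 258 × 3465 × 10⁻³ = 670.5 kN.

φR_n ≈ 670 kN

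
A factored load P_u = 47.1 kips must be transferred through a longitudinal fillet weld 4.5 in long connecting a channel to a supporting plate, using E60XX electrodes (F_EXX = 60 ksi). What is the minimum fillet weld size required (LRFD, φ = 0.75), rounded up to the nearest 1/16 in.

Total weld length L = 4.5 in.
Required throat t_e = P_u / (φ × 0.6 F_EXX × L) = 47.1 / (0.75 × 0.6 × 60 × 4.5) = 0.3877 in.
Required leg w = t_e / 0.707 = 0.5483 in → use 9/16 in.

w = 9/16 in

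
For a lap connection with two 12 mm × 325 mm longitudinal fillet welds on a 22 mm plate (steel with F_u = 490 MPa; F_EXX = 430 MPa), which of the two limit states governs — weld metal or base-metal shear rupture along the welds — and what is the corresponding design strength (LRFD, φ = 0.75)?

φR_n ≈ 1070 kN (weld metal governs)

t_e = 0.707 × 12 = 8.484 mm; L = 650 mm.
Weld metal: φR_n = 0.75 × 0.6 × 430 × 8.484 × 650 × 10⁻³ = 1067 kN.
Base metal (shear rupture): φR_n = 0.75 × 0.6 × 490 × 22 × 650 × 10⁻³ = 3153 kN.
Governing: weld metal.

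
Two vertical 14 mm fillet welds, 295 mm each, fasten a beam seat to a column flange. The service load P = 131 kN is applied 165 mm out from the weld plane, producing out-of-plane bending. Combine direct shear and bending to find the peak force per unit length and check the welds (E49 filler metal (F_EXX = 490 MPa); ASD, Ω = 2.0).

f_max ≈ 778 N/mm; adequate

L_w = 2 × 295 = 590 mm; section modulus (unit throat) S = 2 × L²/6 = 29010 mm².
Direct shear f_v = P/L_w = 131×10³/590 = 222 N/mm.
Moment M = P × e = 131×10³ × 165 = 21615000 N·mm; bending f_b = M/S = 745.1 N/mm.
f_max = √(f_v² + f_b²) = √(222² + 745.1²) = 777.5 N/mm.
r_n/Ω = (1/2.0) × 0.6 × 490 × (0.707 × 14) = 1455 N/mm → adequate.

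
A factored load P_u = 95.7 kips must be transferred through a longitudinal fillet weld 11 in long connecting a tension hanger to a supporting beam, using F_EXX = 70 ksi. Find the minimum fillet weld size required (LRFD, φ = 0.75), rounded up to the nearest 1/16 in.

Total weld length L = 11 in.
Required throat t_e = P_u / (φ × 0.6 F_EXX × L) = 95.7 / (0.75 × 0.6 × 70 × 11) = 0.2762 in.
Required leg w = t_e / 0.707 = 0.3907 in → use 7/16 in.

w = 7/16 in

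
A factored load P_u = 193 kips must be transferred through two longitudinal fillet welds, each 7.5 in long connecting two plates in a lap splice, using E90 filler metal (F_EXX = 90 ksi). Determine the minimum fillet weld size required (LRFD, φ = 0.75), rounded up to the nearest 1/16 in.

Total weld length L = 15 in.
Required throat t_e = P_u / (φ × 0.6 F_EXX × L) = 193 / (0.75 × 0.6 × 90 × 15) = 0.3177 in.
Required leg w = t_e / 0.707 = 0.4494 in → use 1/2 in.

w = 1/2 in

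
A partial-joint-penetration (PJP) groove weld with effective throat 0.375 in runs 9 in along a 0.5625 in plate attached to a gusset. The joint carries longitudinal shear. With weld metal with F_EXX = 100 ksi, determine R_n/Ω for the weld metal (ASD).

R_n/Ω ≈ 101 kips

Effective throat (given) t_e = 0.375 in.
A_we = 0.375 × 9 = 3.375 in².
F_nw = 0.6 F_EXX = 60 ksi.
R_n/Ω = (60 × 3.375) / 2.0 = 101.2 kips.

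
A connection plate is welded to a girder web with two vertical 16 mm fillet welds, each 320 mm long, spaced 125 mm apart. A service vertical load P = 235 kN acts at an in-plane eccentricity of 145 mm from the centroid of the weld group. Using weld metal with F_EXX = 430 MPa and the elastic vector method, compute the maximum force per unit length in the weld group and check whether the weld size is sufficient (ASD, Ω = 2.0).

Total weld length L_w = 640 mm. Treat welds as unit-width lines.
Polar moment about centroid: J = 2[d³/12 + d(b/2)²] = 2[320³/12 + 320×62.5²] = 7961000 mm³.
Direct shear f_v = P/L_w = 235×10³ / 640 = 367.2 N/mm (vertical).
Torsion M = P·e = 235×10³ × 145 = 34075000 N·mm.
Critical point at (x, y) = (62.5, 160) from centroid. f_tx = M·y/J = 684.8 N/mm; f_ty = M·x/J = 267.5 N/mm.
Resultant f_max = √[f_tx² + (f_v + f_ty)²] = √[684.8² + (367.2 + 267.5)²] = 933.7 N/mm.
Capacity per unit length: r_n/Ω = (1/2.0) × 0.6 × 430 × (0.707 × 16) = 1459 N/mm.
933.7 ≤ 1459 → adequate.

f_max ≈ 934 N/mm; adequate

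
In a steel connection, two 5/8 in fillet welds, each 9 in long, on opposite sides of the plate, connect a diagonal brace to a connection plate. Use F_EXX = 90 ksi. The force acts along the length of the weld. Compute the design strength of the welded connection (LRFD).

Effective throat t_e = 0.707 × 0.625 = 0.4419 in.
Total length L = 18 in; A_we = 0.4419 × 18 = 7.954 in².
F_nw = 0.6 F_EXX = 0.6 × 90 = 54 ksi.
φR_n = 0.75 × 54 × 7.954 = 322.1 kips.

φR_n ≈ 322 kips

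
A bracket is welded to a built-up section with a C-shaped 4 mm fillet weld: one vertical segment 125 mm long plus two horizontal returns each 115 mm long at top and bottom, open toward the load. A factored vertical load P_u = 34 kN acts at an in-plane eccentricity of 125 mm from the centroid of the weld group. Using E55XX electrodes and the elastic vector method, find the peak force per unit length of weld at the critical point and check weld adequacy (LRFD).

f_max ≈ 348 N/mm; adequate

E55XX → F_EXX = 550 MPa.
Total weld length L_w = 355 mm. Treat welds as unit-width lines.
Centroid: x̄ = 2×115×57.5 / 355 = 37.25 mm from the vertical weld.
Polar moment about centroid: J = I_x + I_y = [125³/12 + 2×115×62.5²] + [125×37.25² + 2(115³/12 + 115×20.25²)] = 1582000 mm³.
Direct shear f_v = P/L_w = 34×10³ / 355 = 95.77 N/mm (vertical).
Torsion M = P·e = 34×10³ × 125 = 4250000 N·mm.
Critical point at (x, y) = (77.75, 62.5) from centroid. f_tx = M·y/J = 167.9 N/mm; f_ty = M·x/J = 208.8 N/mm.
Resultant f_max = √[f_tx² + (f_v + f_ty)²] = √[167.9² + (95.77 + 208.8)²] = 347.8 N/mm.
Capacity per unit length: φr_n = 0.75 × 0.6 × 550 × (0.707 × 4) = 699.9 N/mm.
347.8 ≤ 699.9 → adequate.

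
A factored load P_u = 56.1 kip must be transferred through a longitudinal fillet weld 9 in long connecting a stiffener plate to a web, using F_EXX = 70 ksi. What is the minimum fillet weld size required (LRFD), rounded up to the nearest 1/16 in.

Total weld length L = 9 in.
Required throat t_e = P_u / (φ × 0.6 F_EXX × L) = 56.1 / (0.75 × 0.6 × 70 × 9) = 0.1979 in.
Required leg w = t_e / 0.707 = 0.2799 in → use 5/16 in.

w = 5/16 in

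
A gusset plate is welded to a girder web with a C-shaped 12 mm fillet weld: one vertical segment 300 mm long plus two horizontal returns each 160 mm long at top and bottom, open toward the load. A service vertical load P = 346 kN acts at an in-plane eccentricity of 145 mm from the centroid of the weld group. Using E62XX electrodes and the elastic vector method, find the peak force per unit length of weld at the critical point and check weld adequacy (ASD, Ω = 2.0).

f_max ≈ 1290 N/mm; adequate

E62XX → F_EXX = 620 MPa.
Total weld length L_w = 620 mm. Treat welds as unit-width lines.
Centroid: x̄ = 2×160×80 / 620 = 41.29 mm from the vertical weld.
Polar moment about centroid: J = I_x + I_y = [300³/12 + 2×160×150²] + [300×41.29² + 2(160³/12 + 160×38.71²)] = 11120000 mm³.
Direct shear f_v = P/L_w = 346×10³ / 620 = 558.1 N/mm (vertical).
Torsion M = P·e = 346×10³ × 145 = 50170000 N·mm.
Critical point at (x, y) = (118.7, 150) from centroid. f_tx = M·y/J = 676.5 N/mm; f_ty = M·x/J = 535.4 N/mm.
Resultant f_max = √[f_tx² + (f_v + f_ty)²] = √[676.5² + (558.1 + 535.4)²] = 1286 N/mm.
Capacity per unit length: r_n/Ω = (1/2.0) × 0.6 × 620 × (0.707 × 12) = 1578 N/mm.
1286 ≤ 1578 → adequate.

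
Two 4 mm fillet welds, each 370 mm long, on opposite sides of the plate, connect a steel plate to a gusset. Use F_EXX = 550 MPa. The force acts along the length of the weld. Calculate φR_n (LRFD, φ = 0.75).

φR_n ≈ 518 kN

Effective throat t_e = 0.707 × 4 = 2.828 mm.
Total length L = 740 mm; A_we = 2.828 × 740 = 2093 mm².
F_nw = 0.6 F_EXX = 0.6 × 550 = 330 MPa.
φR_n = 0.75 × 330 × 2093 × 10⁻³ = 517.9 kN.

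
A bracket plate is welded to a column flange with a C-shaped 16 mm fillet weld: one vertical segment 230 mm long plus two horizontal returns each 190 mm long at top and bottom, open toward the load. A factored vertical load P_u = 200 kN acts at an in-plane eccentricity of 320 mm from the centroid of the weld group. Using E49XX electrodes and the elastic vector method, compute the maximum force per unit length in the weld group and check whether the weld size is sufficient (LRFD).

f_max ≈ 1580 N/mm; adequate

E49XX → F_EXX = 490 MPa.
Total weld length L_w = 610 mm. Treat welds as unit-width lines.
Centroid: x̄ = 2×190×95 / 610 = 59.18 mm from the vertical weld.
Polar moment about centroid: J = I_x + I_y = [230³/12 + 2×190×115²] + [230×59.18² + 2(190³/12 + 190×35.82²)] = 8476000 mm³.
Direct shear f_v = P/L_w = 200×10³ / 610 = 327.9 N/mm (vertical).
Torsion M = P·e = 200×10³ × 320 = 64000000 N·mm.
Critical point at (x, y) = (130.8, 115) from centroid. f_tx = M·y/J = 868.4 N/mm; f_ty = M·x/J = 987.8 N/mm.
Resultant f_max = √[f_tx² + (f_v + f_ty)²] = √[868.4² + (327.9 + 987.8)²] = 1576 N/mm.
Capacity per unit length: φr_n = 0.75 × 0.6 × 490 × (0.707 × 16) = 2494 N/mm.
1576 ≤ 2494 → adequate.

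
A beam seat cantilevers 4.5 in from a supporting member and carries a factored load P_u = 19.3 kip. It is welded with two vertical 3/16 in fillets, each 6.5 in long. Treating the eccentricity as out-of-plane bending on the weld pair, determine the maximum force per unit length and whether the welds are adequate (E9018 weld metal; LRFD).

f_max ≈ 6.34 kip/in; NOT adequate

E90XX → F_EXX = 90 ksi.
L_w = 2 × 6.5 = 13 in; section modulus (unit throat) S = 2 × L²/6 = 14.08 in².
Direct shear f_v = P/L_w = 19.3/13 = 1.485 kip/in.
Moment M = P × e = 19.3 × 4.5 = 86.85 kip·in; bending f_b = M/S = 6.167 kip/in.
f_max = √(f_v² + f_b²) = √(1.485² + 6.167²) = 6.343 kip/in.
φr_n = 0.75 × 0.6 × 90 × (0.707 × 0.1875) = 5.369 kip/in → NOT adequate.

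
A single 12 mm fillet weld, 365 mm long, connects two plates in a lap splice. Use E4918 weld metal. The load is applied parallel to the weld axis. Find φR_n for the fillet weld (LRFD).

E49XX → F_EXX = 490 MPa.
Effective throat t_e = 0.707 × 12 = 8.484 mm.
Total length L = 365 mm; A_we = 8.484 × 365 = 3097 mm².
F_nw = 0.6 F_EXX = 0.6 × 490 = 294 MPa.
φR_n = 0.75 × 294 × 3097 × 10⁻³ = 682.8 kN.

φR_n ≈ 683 kN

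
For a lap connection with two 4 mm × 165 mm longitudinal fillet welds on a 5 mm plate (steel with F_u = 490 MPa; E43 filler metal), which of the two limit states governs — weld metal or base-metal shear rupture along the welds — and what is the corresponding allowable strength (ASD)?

E43XX → F_EXX = 430 MPa.
t_e = 0.707 × 4 = 2.828 mm; L = 330 mm.
Weld metal: R_n/Ω = (1/2.0) × 0.6 × 430 × 2.828 × 330 × 10⁻³ = 120.4 kN.
Base metal (shear rupture): R_n/Ω = (1/2.0) × 0.6 × 490 × 5 × 330 × 10⁻³ = 242.6 kN.
Governing: weld metal.

R_n/Ω ≈ 120 kN (weld metal governs)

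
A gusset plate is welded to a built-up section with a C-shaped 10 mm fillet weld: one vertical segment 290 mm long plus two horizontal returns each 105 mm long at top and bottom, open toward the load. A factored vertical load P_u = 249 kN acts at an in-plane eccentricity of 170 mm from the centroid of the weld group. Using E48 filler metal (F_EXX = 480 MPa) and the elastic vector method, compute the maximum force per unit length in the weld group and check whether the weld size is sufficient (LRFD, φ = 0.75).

Total weld length L_w = 500 mm. Treat welds as unit-width lines.
Centroid: x̄ = 2×105×52.5 / 500 = 22.05 mm from the vertical weld.
Polar moment about centroid: J = I_x + I_y = [290³/12 + 2×105×145²] + [290×22.05² + 2(105³/12 + 105×30.45²)] = 6976000 mm³.
Direct shear f_v = P/L_w = 249×10³ / 500 = 498 N/mm (vertical).
Torsion M = P·e = 249×10³ × 170 = 42330000 N·mm.
Critical point at (x, y) = (82.95, 145) from centroid. f_tx = M·y/J = 879.8 N/mm; f_ty = M·x/J = 503.3 N/mm.
Resultant f_max = √[f_tx² + (f_v + f_ty)²] = √[879.8² + (498 + 503.3)²] = 1333 N/mm.
Capacity per unit length: φr_n = 0.75 × 0.6 × 480 × (0.707 × 10) = 1527 N/mm.
1333 ≤ 1527 → adequate.

f_max ≈ 1330 N/mm; adequate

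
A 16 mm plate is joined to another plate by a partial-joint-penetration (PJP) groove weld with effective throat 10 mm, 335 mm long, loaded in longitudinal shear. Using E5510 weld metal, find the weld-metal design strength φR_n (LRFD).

E55XX → F_EXX = 550 MPa.
Effective throat (given) t_e = 10 mm.
A_we = 10 × 335 = 3350 mm².
F_nw = 0.6 F_EXX = 330 MPa.
φR_n = 0.75 × 330 × 3350 × 10⁻³ = 829.1 kN.

φR_n ≈ 829 kN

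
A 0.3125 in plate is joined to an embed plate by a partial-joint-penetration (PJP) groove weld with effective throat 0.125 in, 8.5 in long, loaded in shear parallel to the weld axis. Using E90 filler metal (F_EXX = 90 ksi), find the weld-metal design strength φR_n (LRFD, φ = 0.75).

Effective throat (given) t_e = 0.125 in.
A_we = 0.125 × 8.5 = 1.062 in².
F_nw = 0.6 F_EXX = 54 ksi.
φR_n = 0.75 × 54 × 1.062 = 43.03 kips.

φR_n ≈ 43 kips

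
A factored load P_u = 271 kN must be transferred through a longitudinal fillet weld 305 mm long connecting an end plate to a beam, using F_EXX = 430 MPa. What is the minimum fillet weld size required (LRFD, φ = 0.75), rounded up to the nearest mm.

Total weld length L = 305 mm.
Required throat t_e = P_u / (φ × 0.6 F_EXX × L) = 271 / (0.75 × 0.6 × 430 × 305 × 10⁻³) = 4.592 mm.
Required leg w = t_e / 0.707 = 6.495 mm → use 7 mm.

w = 7 mm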